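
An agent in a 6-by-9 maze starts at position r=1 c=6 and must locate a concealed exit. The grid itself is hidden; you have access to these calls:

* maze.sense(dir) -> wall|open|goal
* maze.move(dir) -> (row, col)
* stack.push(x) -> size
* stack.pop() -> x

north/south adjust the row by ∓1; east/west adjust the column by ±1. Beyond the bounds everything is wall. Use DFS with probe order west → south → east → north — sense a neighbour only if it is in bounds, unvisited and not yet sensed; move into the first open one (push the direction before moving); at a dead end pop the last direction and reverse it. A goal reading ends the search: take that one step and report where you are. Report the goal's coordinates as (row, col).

! sense(dir='west') -> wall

! sense(dir='south') -> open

! push(x='south') -> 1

! move(dir='south') -> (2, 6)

! sense(dir='west') -> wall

! sense(dir='south') -> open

! push(x='south') -> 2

! move(dir='south') -> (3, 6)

! sense(dir='west') -> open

! push(x='west') -> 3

! move(dir='west') -> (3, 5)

! sense(dir='west') -> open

! push(x='west') -> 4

! move(dir='west') -> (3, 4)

! sense(dir='west') -> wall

! sense(dir='south') -> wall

! sense(dir='north') -> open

! push(x='north') -> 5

! move(dir='north') -> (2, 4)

! sense(dir='west') -> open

! push(x='west') -> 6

! move(dir='west') -> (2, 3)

! sense(dir='west') -> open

! push(x='west') -> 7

! move(dir='west') -> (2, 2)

! sense(dir='west') -> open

! push(x='west') -> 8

! move(dir='west') -> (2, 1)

! sense(dir='west') -> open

! push(x='west') -> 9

! move(dir='west') -> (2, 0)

! sense(dir='south') -> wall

! sense(dir='north') -> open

! push(x='north') -> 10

! move(dir='north') -> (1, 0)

! sense(dir='east') -> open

! push(x='east') -> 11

! move(dir='east') -> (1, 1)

! sense(dir='east') -> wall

! sense(dir='north') -> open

! push(x='north') -> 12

! move(dir='north') -> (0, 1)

! sense(dir='west') -> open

! push(x='west') -> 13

! move(dir='west') -> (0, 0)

! pop() -> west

! move(dir='east') -> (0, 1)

! sense(dir='east') -> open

! push(x='east') -> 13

! move(dir='east') -> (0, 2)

! sense(dir='east') -> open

! push(x='east') -> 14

! move(dir='east') -> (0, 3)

! sense(dir='south') -> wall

! sense(dir='east') -> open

! push(x='east') -> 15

! move(dir='east') -> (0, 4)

! sense(dir='south') -> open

! push(x='south') -> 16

! move(dir='south') -> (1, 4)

! pop() -> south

! move(dir='north') -> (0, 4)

! sense(dir='east') -> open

! push(x='east') -> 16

! move(dir='east') -> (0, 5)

! sense(dir='east') -> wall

! pop() -> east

! move(dir='west') -> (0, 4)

! pop() -> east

! move(dir='west') -> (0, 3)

! pop() -> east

! move(dir='west') -> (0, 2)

! pop() -> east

! move(dir='west') -> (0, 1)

! pop() -> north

! move(dir='south') -> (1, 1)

! pop() -> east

! move(dir='west') -> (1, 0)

! pop() -> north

! move(dir='south') -> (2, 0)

! pop() -> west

! move(dir='east') -> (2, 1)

! sense(dir='south') -> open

! push(x='south') -> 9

! move(dir='south') -> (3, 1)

! sense(dir='south') -> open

! push(x='south') -> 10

! move(dir='south') -> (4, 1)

! sense(dir='west') -> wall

! sense(dir='south') -> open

! push(x='south') -> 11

! move(dir='south') -> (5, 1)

! sense(dir='west') -> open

! push(x='west') -> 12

! move(dir='west') -> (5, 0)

! pop() -> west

! move(dir='east') -> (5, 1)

! sense(dir='east') -> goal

! move(dir='east') -> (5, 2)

Answer: (5, 2)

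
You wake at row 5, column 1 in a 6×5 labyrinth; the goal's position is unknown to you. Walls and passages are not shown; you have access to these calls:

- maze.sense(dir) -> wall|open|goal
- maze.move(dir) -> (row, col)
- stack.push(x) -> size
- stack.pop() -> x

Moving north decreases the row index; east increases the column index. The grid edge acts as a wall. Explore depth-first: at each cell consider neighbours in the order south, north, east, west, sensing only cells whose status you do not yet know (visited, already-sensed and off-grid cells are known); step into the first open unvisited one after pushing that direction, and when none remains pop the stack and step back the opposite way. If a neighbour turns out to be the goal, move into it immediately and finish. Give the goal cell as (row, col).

Using maze.sense using north, giving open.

I invoke stack.push using north, yielding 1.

I call maze.move using north, and get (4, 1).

I run maze.sense using north, yielding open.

I run stack.push using north, and observe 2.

I run maze.move using north, which returns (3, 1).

Invoking maze.sense using north, — result: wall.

Calling maze.sense using east, which returns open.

Next I call stack.push using east, yielding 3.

I try maze.move using east, yielding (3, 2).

Calling maze.sense using south, : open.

I call stack.push using south, giving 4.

Now I run maze.move using south, and get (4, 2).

Now I run maze.sense using south, → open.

Using stack.push using south, which returns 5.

I try maze.move using south, : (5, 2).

Then maze.sense using east, and get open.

Then stack.push using east, and see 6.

I run maze.move using east, and get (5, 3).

I use maze.sense using north, and see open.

I invoke stack.push using north, : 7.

Then maze.move using north, — result: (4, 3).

I use maze.sense using north, and observe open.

Invoking stack.push using north, and observe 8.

I use maze.move using north, and observe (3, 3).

Now I run maze.sense using north, and get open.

I run stack.push using north, which returns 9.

I try maze.move using north, and see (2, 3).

Then maze.sense using north, giving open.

I use stack.push using north, and get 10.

Then maze.move using north, yielding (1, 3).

Next I call maze.sense using north, and observe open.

Next I call stack.push using north, yielding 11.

I run maze.move using north, : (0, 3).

I invoke maze.sense using east, and see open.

I use stack.push using east, and see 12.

I invoke maze.move using east, giving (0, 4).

I use maze.sense using south, : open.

Next I call stack.push using south, and get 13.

Invoking maze.move using south, — result: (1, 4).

Then maze.sense using south, giving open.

Invoking stack.push using south, which returns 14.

Using maze.move using south, — result: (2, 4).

Next I call maze.sense using south, and get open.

I try stack.push using south, — result: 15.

Now I run maze.move using south, and see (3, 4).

Next I call maze.sense using south, — result: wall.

Calling stack.pop(), giving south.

I call maze.move using north, which returns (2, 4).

I call stack.pop, giving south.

I invoke maze.move using north, and get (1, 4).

Next I call stack.pop(), giving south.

Calling maze.move using north, yielding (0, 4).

Then stack.pop, and observe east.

I try maze.move using west, : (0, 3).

I use maze.sense using west, and observe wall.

I run stack.pop, yielding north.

I use maze.move using south, and observe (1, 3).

Next I call maze.sense using west, → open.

I invoke stack.push using west, which returns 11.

I run maze.move using west, : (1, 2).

Invoking maze.sense using south, yielding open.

Calling stack.push using south, yielding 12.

I invoke maze.move using south, and get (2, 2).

I run stack.pop(), giving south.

I call maze.move using north, and see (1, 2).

Then maze.sense using west, — result: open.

I use stack.push using west, and see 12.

I run maze.move using west, giving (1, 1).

I try maze.sense using north, giving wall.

Calling maze.sense using west, and see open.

Calling stack.push using west, : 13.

I try maze.move using west, yielding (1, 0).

Calling maze.sense using south, — result: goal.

I run maze.move using south, → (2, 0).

Answer: (2, 0)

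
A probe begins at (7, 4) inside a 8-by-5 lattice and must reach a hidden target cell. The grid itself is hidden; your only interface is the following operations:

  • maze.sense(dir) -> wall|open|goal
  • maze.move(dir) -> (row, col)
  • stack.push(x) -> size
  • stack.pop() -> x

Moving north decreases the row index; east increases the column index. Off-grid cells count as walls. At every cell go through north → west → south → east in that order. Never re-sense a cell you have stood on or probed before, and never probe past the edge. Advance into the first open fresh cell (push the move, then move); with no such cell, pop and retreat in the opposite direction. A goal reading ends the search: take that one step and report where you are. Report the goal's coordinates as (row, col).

Do: maze.sense[dir=north]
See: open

Do: stack.push[x=north]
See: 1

Do: maze.move[dir=north]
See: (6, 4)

Do: maze.sense[dir=north]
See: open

Do: stack.push[x=north]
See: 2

Do: maze.move[dir=north]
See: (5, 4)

Do: maze.sense[dir=north]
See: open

Do: stack.push[x=north]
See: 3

Do: maze.move[dir=north]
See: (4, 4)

Do: maze.sense[dir=north]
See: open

Do: stack.push[x=north]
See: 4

Do: maze.move[dir=north]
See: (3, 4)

Do: maze.sense[dir=north]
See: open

Do: stack.push[x=north]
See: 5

Do: maze.move[dir=north]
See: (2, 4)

Do: maze.sense[dir=north]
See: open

Do: stack.push[x=north]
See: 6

Do: maze.move[dir=north]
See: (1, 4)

Do: maze.sense[dir=north]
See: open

Do: stack.push[x=north]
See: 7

Do: maze.move[dir=north]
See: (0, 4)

Do: maze.sense[dir=west]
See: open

Do: stack.push[x=west]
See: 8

Do: maze.move[dir=west]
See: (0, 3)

Do: maze.sense[dir=west]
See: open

Do: stack.push[x=west]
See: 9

Do: maze.move[dir=west]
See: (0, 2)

Do: maze.sense[dir=west]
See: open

Do: stack.push[x=west]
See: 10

Do: maze.move[dir=west]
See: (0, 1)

Do: maze.sense[dir=west]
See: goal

Do: maze.move[dir=west]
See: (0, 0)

Answer: (0, 0)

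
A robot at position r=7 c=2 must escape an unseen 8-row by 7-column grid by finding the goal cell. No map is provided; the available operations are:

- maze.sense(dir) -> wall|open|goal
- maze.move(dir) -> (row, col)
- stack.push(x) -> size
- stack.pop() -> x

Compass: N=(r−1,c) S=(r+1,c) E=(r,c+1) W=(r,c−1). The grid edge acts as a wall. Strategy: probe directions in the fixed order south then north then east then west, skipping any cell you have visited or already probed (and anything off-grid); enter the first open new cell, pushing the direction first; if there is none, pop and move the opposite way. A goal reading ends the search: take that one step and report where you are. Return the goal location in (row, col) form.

·→ maze.sense(dir: north)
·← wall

·→ maze.sense(dir: east)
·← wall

·→ maze.sense(dir: west)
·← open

·→ stack.push(x: west)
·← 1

·→ maze.move(dir: west)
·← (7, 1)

·→ maze.sense(dir: north)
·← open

·→ stack.push(x: north)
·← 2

·→ maze.move(dir: north)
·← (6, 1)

·→ maze.sense(dir: north)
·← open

·→ stack.push(x: north)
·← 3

·→ maze.move(dir: north)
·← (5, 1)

·→ maze.sense(dir: north)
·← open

·→ stack.push(x: north)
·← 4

·→ maze.move(dir: north)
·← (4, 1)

·→ maze.sense(dir: north)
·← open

·→ stack.push(x: north)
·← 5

·→ maze.move(dir: north)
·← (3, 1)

·→ maze.sense(dir: north)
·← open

·→ stack.push(x: north)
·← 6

·→ maze.move(dir: north)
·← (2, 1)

·→ maze.sense(dir: north)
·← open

·→ stack.push(x: north)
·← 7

·→ maze.move(dir: north)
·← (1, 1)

·→ maze.sense(dir: north)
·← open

·→ stack.push(x: north)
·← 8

·→ maze.move(dir: north)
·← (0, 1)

·→ maze.sense(dir: east)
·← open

·→ stack.push(x: east)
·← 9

·→ maze.move(dir: east)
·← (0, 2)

·→ maze.sense(dir: south)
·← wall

·→ maze.sense(dir: east)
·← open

·→ stack.push(x: east)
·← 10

·→ maze.move(dir: east)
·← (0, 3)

·→ maze.sense(dir: south)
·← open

·→ stack.push(x: south)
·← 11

·→ maze.move(dir: south)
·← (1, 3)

·→ maze.sense(dir: south)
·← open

·→ stack.push(x: south)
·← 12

·→ maze.move(dir: south)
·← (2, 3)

·→ maze.sense(dir: south)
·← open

·→ stack.push(x: south)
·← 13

·→ maze.move(dir: south)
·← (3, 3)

·→ maze.sense(dir: south)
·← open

·→ stack.push(x: south)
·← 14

·→ maze.move(dir: south)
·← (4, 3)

·→ maze.sense(dir: south)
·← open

·→ stack.push(x: south)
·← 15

·→ maze.move(dir: south)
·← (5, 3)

·→ maze.sense(dir: south)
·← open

·→ stack.push(x: south)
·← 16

·→ maze.move(dir: south)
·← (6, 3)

·→ maze.sense(dir: east)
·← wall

·→ stack.pop()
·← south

·→ maze.move(dir: north)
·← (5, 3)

·→ maze.sense(dir: east)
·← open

·→ stack.push(x: east)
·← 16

·→ maze.move(dir: east)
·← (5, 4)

·→ maze.sense(dir: north)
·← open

·→ stack.push(x: north)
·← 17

·→ maze.move(dir: north)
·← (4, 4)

·→ maze.sense(dir: north)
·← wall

·→ maze.sense(dir: east)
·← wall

·→ stack.pop()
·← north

·→ maze.move(dir: south)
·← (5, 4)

·→ maze.sense(dir: east)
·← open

·→ stack.push(x: east)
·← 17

·→ maze.move(dir: east)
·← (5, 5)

·→ maze.sense(dir: south)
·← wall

·→ maze.sense(dir: east)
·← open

·→ stack.push(x: east)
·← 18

·→ maze.move(dir: east)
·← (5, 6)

·→ maze.sense(dir: south)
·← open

·→ stack.push(x: south)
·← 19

·→ maze.move(dir: south)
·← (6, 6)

·→ maze.sense(dir: south)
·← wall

·→ stack.pop()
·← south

·→ maze.move(dir: north)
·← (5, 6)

·→ maze.sense(dir: north)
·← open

·→ stack.push(x: north)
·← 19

·→ maze.move(dir: north)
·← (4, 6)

·→ maze.sense(dir: north)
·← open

·→ stack.push(x: north)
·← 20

·→ maze.move(dir: north)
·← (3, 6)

·→ maze.sense(dir: north)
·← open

·→ stack.push(x: north)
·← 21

·→ maze.move(dir: north)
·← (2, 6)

·→ maze.sense(dir: north)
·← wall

·→ maze.sense(dir: west)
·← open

·→ stack.push(x: west)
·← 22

·→ maze.move(dir: west)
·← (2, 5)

·→ maze.sense(dir: south)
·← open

·→ stack.push(x: south)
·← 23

·→ maze.move(dir: south)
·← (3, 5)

·→ stack.pop()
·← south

·→ maze.move(dir: north)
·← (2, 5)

·→ maze.sense(dir: north)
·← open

·→ stack.push(x: north)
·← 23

·→ maze.move(dir: north)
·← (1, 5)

·→ maze.sense(dir: north)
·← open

·→ stack.push(x: north)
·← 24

·→ maze.move(dir: north)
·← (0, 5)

·→ maze.sense(dir: east)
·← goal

·→ maze.move(dir: east)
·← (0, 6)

Answer: (0, 6)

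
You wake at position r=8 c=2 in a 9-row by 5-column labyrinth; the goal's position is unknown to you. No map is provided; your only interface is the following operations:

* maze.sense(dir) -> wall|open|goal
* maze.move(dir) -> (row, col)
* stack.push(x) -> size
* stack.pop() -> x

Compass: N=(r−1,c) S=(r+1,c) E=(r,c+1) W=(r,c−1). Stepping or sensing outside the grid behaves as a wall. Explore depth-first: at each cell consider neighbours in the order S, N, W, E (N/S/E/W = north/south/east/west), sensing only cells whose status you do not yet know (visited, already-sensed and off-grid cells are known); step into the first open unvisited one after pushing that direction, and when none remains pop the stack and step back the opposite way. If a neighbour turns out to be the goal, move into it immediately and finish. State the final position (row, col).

> maze.sense dir: north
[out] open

> stack.push x: north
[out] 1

> maze.move dir: north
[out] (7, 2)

> maze.sense dir: north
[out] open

> stack.push x: north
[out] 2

> maze.move dir: north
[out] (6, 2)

> maze.sense dir: north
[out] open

> stack.push x: north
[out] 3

> maze.move dir: north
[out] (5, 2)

> maze.sense dir: north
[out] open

> stack.push x: north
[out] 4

> maze.move dir: north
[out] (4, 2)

> maze.sense dir: north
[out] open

> stack.push x: north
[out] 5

> maze.move dir: north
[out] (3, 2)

> maze.sense dir: north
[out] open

> stack.push x: north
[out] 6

> maze.move dir: north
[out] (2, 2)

> maze.sense dir: north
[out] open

> stack.push x: north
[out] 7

> maze.move dir: north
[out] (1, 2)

> maze.sense dir: north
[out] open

> stack.push x: north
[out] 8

> maze.move dir: north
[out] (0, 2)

> maze.sense dir: west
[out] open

> stack.push x: west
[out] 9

> maze.move dir: west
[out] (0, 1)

> maze.sense dir: south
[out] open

> stack.push x: south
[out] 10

> maze.move dir: south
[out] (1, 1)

> maze.sense dir: south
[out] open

> stack.push x: south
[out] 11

> maze.move dir: south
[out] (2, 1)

> maze.sense dir: south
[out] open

> stack.push x: south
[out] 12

> maze.move dir: south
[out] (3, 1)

> maze.sense dir: south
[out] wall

> maze.sense dir: west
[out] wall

> stack.pop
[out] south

> maze.move dir: north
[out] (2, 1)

> maze.sense dir: west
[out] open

> stack.push x: west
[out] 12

> maze.move dir: west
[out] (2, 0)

> maze.sense dir: north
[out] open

> stack.push x: north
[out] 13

> maze.move dir: north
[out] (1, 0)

> maze.sense dir: north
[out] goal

> maze.move dir: north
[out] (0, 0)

Answer: (0, 0)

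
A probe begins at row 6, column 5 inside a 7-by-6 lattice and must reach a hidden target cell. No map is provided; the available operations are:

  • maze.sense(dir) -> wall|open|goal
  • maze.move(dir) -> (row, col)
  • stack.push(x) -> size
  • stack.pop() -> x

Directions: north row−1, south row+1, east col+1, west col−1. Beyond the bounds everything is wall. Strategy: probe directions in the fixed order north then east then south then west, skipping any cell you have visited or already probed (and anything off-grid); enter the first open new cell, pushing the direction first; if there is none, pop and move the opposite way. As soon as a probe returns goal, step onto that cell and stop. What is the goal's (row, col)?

CALL maze.sense[dir='north']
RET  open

CALL stack.push[x='north']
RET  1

CALL maze.move[dir='north']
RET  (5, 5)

CALL maze.sense[dir='north']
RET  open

CALL stack.push[x='north']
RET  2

CALL maze.move[dir='north']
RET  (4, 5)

CALL maze.sense[dir='north']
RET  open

CALL stack.push[x='north']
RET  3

CALL maze.move[dir='north']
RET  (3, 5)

CALL maze.sense[dir='north']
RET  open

CALL stack.push[x='north']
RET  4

CALL maze.move[dir='north']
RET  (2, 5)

CALL maze.sense[dir='north']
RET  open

CALL stack.push[x='north']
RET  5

CALL maze.move[dir='north']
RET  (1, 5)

CALL maze.sense[dir='north']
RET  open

CALL stack.push[x='north']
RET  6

CALL maze.move[dir='north']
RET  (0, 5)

CALL maze.sense[dir='west']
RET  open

CALL stack.push[x='west']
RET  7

CALL maze.move[dir='west']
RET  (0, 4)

CALL maze.sense[dir='south']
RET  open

CALL stack.push[x='south']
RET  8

CALL maze.move[dir='south']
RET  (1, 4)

CALL maze.sense[dir='south']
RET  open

CALL stack.push[x='south']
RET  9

CALL maze.move[dir='south']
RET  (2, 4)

CALL maze.sense[dir='south']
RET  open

CALL stack.push[x='south']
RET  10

CALL maze.move[dir='south']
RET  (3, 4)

CALL maze.sense[dir='south']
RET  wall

CALL maze.sense[dir='west']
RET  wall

CALL stack.pop[]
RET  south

CALL maze.move[dir='north']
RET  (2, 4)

CALL maze.sense[dir='west']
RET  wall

CALL stack.pop[]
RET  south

CALL maze.move[dir='north']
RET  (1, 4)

CALL maze.sense[dir='west']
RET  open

CALL stack.push[x='west']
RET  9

CALL maze.move[dir='west']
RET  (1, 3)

CALL maze.sense[dir='north']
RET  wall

CALL maze.sense[dir='west']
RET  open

CALL stack.push[x='west']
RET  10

CALL maze.move[dir='west']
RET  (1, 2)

CALL maze.sense[dir='north']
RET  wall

CALL maze.sense[dir='south']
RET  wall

CALL maze.sense[dir='west']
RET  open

CALL stack.push[x='west']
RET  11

CALL maze.move[dir='west']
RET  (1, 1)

CALL maze.sense[dir='north']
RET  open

CALL stack.push[x='north']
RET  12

CALL maze.move[dir='north']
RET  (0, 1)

CALL maze.sense[dir='west']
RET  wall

CALL stack.pop[]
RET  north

CALL maze.move[dir='south']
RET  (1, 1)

CALL maze.sense[dir='south']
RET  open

CALL stack.push[x='south']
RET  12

CALL maze.move[dir='south']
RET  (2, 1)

CALL maze.sense[dir='south']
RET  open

CALL stack.push[x='south']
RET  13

CALL maze.move[dir='south']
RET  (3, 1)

CALL maze.sense[dir='east']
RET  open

CALL stack.push[x='east']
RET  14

CALL maze.move[dir='east']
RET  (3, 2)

CALL maze.sense[dir='south']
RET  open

CALL stack.push[x='south']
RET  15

CALL maze.move[dir='south']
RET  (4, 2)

CALL maze.sense[dir='east']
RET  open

CALL stack.push[x='east']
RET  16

CALL maze.move[dir='east']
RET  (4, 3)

CALL maze.sense[dir='south']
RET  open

CALL stack.push[x='south']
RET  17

CALL maze.move[dir='south']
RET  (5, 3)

CALL maze.sense[dir='east']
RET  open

CALL stack.push[x='east']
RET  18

CALL maze.move[dir='east']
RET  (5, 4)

CALL maze.sense[dir='south']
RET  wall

CALL stack.pop[]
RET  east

CALL maze.move[dir='west']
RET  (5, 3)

CALL maze.sense[dir='south']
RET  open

CALL stack.push[x='south']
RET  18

CALL maze.move[dir='south']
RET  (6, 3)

CALL maze.sense[dir='west']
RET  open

CALL stack.push[x='west']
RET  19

CALL maze.move[dir='west']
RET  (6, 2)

CALL maze.sense[dir='north']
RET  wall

CALL maze.sense[dir='west']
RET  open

CALL stack.push[x='west']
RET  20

CALL maze.move[dir='west']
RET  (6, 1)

CALL maze.sense[dir='north']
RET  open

CALL stack.push[x='north']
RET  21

CALL maze.move[dir='north']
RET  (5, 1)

CALL maze.sense[dir='north']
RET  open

CALL stack.push[x='north']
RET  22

CALL maze.move[dir='north']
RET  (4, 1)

CALL maze.sense[dir='west']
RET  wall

CALL stack.pop[]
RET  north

CALL maze.move[dir='south']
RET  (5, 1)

CALL maze.sense[dir='west']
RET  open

CALL stack.push[x='west']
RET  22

CALL maze.move[dir='west']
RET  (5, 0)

CALL maze.sense[dir='south']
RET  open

CALL stack.push[x='south']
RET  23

CALL maze.move[dir='south']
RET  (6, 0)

CALL stack.pop[]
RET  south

CALL maze.move[dir='north']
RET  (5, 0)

CALL stack.pop[]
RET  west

CALL maze.move[dir='east']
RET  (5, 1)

CALL stack.pop[]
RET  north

CALL maze.move[dir='south']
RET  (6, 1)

CALL stack.pop[]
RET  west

CALL maze.move[dir='east']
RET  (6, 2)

CALL stack.pop[]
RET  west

CALL maze.move[dir='east']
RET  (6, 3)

CALL stack.pop[]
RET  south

CALL maze.move[dir='north']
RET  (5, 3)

CALL stack.pop[]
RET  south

CALL maze.move[dir='north']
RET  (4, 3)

CALL stack.pop[]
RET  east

CALL maze.move[dir='west']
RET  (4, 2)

CALL stack.pop[]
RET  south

CALL maze.move[dir='north']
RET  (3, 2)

CALL stack.pop[]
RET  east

CALL maze.move[dir='west']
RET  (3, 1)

CALL maze.sense[dir='west']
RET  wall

CALL stack.pop[]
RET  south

CALL maze.move[dir='north']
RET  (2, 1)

CALL maze.sense[dir='west']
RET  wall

CALL stack.pop[]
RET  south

CALL maze.move[dir='north']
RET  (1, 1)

CALL maze.sense[dir='west']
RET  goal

CALL maze.move[dir='west']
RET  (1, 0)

Answer: (1, 0)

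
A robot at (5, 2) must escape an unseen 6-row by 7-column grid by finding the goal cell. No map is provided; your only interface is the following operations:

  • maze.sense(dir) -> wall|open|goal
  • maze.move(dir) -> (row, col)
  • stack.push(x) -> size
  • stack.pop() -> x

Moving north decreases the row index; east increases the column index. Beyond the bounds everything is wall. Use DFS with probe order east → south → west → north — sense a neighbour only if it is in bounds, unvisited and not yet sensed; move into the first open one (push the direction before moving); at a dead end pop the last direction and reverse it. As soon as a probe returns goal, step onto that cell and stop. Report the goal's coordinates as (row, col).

I run sense with dir='east', — result: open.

Invoking push with x='east', : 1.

Invoking move with dir='east', which returns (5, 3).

I try sense with dir='east', yielding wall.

Using sense with dir='north', and see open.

Now I run push with x='north', — result: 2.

Next I call move with dir='north', which returns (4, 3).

I try sense with dir='east', yielding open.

Using push with x='east', → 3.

I use move with dir='east', which returns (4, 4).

I use sense with dir='east', and see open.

I try push with x='east', and see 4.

I call move with dir='east', and observe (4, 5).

Calling sense with dir='east', → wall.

I try sense with dir='south', : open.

Then push with x='south', which returns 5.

I try move with dir='south', → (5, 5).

Invoking sense with dir='east', : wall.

I use pop(), — result: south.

Calling move with dir='north', and see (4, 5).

I invoke sense with dir='north', which returns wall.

Invoking pop, : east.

I invoke move with dir='west', which returns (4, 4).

I use sense with dir='north', : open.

Next I call push with x='north', and see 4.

Invoking move with dir='north', and see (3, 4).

Now I run sense with dir='west', and see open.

Then push with x='west', — result: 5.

Invoking move with dir='west', yielding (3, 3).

Calling sense with dir='west', — result: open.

I invoke push with x='west', and observe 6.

I call move with dir='west', yielding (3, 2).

I try sense with dir='south', which returns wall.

Next I call sense with dir='west', — result: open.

Then push with x='west', yielding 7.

Now I run move with dir='west', and observe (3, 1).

Next I call sense with dir='south', which returns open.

Using push with x='south', yielding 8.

Using move with dir='south', : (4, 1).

I try sense with dir='south', and see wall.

Then sense with dir='west', yielding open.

I try push with x='west', yielding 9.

I run move with dir='west', and see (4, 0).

Now I run sense with dir='south', yielding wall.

Invoking sense with dir='north', — result: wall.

Calling pop, and see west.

Using move with dir='east', yielding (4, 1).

I use pop, which returns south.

I run move with dir='north', giving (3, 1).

I use sense with dir='north', and get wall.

Next I call pop, yielding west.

I call move with dir='east', which returns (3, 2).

Using sense with dir='north', and see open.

I try push with x='north', which returns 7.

I try move with dir='north', yielding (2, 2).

Calling sense with dir='east', yielding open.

I run push with x='east', which returns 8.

I invoke move with dir='east', which returns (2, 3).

I invoke sense with dir='east', — result: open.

Invoking push with x='east', giving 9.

Invoking move with dir='east', and observe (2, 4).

Invoking sense with dir='east', giving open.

Calling push with x='east', → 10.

Then move with dir='east', yielding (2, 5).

Next I call sense with dir='east', and see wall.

Calling sense with dir='north', and get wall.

Then pop, giving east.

Next I call move with dir='west', which returns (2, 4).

Now I run sense with dir='north', yielding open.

I run push with x='north', which returns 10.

I run move with dir='north', and get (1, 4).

Calling sense with dir='west', giving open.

I invoke push with x='west', → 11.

I use move with dir='west', — result: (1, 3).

Then sense with dir='west', giving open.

Invoking push with x='west', and observe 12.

Next I call move with dir='west', and get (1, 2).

Then sense with dir='west', which returns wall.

Calling sense with dir='north', → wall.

I run pop, and observe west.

Then move with dir='east', which returns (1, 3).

Calling sense with dir='north', and get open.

I try push with x='north', and get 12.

Calling move with dir='north', — result: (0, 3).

Now I run sense with dir='east', → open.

Using push with x='east', giving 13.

Now I run move with dir='east', — result: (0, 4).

Now I run sense with dir='east', and get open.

Now I run push with x='east', : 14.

I try move with dir='east', yielding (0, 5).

I call sense with dir='east', → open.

Next I call push with x='east', : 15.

Next I call move with dir='east', and see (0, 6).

Then sense with dir='south', which returns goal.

Calling move with dir='south', yielding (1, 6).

Answer: (1, 6)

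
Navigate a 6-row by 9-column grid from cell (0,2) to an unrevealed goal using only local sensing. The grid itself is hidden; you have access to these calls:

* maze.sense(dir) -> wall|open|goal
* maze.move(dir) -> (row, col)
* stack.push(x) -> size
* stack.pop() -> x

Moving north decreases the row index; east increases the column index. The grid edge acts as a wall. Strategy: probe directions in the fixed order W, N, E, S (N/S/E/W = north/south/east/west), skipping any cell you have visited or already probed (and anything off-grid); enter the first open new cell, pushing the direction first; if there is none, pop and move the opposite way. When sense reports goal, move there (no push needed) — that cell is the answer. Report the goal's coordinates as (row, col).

I try maze.sense with west, and get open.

I invoke stack.push with west, → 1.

Next I call maze.move with west, giving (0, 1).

I run maze.sense with west, yielding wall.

Calling maze.sense with south, → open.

I call stack.push with south, → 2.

Calling maze.move with south, yielding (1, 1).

Now I run maze.sense with west, which returns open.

Next I call stack.push with west, yielding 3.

Then maze.move with west, → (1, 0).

Now I run maze.sense with south, → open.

Then stack.push with south, and get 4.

I call maze.move with south, yielding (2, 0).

I use maze.sense with east, giving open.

I call stack.push with east, which returns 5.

I use maze.move with east, : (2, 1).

I invoke maze.sense with east, — result: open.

I call stack.push with east, → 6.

I run maze.move with east, and see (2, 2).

Using maze.sense with north, : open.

I call stack.push with north, and see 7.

I use maze.move with north, which returns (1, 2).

I try maze.sense with east, which returns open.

Now I run stack.push with east, and observe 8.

I use maze.move with east, → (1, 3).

Invoking maze.sense with north, giving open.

I try stack.push with north, giving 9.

Now I run maze.move with north, and get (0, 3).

I invoke maze.sense with east, yielding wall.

Then stack.pop(), giving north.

Calling maze.move with south, which returns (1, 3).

I invoke maze.sense with east, : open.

Calling stack.push with east, — result: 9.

Using maze.move with east, yielding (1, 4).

Using maze.sense with east, → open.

I invoke stack.push with east, : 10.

Invoking maze.move with east, → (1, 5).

Invoking maze.sense with north, and see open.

Now I run stack.push with north, which returns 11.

I run maze.move with north, — result: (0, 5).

Using maze.sense with east, and see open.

Then stack.push with east, and observe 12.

Calling maze.move with east, : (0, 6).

Invoking maze.sense with east, yielding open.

Calling stack.push with east, giving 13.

Calling maze.move with east, yielding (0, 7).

Next I call maze.sense with east, : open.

I call stack.push with east, and get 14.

I use maze.move with east, and see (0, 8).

Now I run maze.sense with south, which returns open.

I try stack.push with south, and get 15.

Then maze.move with south, → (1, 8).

I invoke maze.sense with west, yielding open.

Using stack.push with west, : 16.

Then maze.move with west, : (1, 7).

Now I run maze.sense with west, and see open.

I run stack.push with west, : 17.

I try maze.move with west, and observe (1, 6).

I try maze.sense with south, and see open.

Invoking stack.push with south, → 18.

Next I call maze.move with south, which returns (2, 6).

Calling maze.sense with west, and see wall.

Next I call maze.sense with east, — result: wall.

Then maze.sense with south, and observe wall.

Calling stack.pop(), → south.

I invoke maze.move with north, giving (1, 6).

Then stack.pop, → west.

I use maze.move with east, → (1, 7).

Next I call stack.pop, — result: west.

I try maze.move with east, : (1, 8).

I use maze.sense with south, : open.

Using stack.push with south, which returns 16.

Next I call maze.move with south, which returns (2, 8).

I call maze.sense with south, : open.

I run stack.push with south, giving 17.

I try maze.move with south, yielding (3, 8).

Then maze.sense with west, and see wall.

Invoking maze.sense with south, → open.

I run stack.push with south, which returns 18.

Then maze.move with south, → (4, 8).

Using maze.sense with west, and get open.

Then stack.push with west, — result: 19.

Then maze.move with west, → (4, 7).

I call maze.sense with west, yielding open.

I use stack.push with west, yielding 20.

Using maze.move with west, → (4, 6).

I try maze.sense with west, giving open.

I use stack.push with west, : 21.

Using maze.move with west, and get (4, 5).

Calling maze.sense with west, — result: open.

I use stack.push with west, — result: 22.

Invoking maze.move with west, and see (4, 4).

Now I run maze.sense with west, and see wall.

Using maze.sense with north, yielding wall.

I invoke maze.sense with south, — result: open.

I run stack.push with south, and observe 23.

I try maze.move with south, and observe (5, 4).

I run maze.sense with west, yielding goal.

I run maze.move with west, which returns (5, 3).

Answer: (5, 3)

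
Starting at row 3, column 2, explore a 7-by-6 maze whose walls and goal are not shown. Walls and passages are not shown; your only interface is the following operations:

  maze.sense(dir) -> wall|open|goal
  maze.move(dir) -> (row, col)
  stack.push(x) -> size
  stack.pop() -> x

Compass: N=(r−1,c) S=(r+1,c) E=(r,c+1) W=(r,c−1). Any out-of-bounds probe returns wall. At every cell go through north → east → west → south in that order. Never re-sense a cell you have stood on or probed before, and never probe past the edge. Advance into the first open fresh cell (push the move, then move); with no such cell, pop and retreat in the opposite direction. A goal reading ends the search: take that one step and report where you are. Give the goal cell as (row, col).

~$ maze.sense dir='north'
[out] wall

~$ maze.sense dir='east'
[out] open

~$ stack.push x='east'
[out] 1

~$ maze.move dir='east'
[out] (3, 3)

~$ maze.sense dir='north'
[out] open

~$ stack.push x='north'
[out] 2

~$ maze.move dir='north'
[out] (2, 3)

~$ maze.sense dir='north'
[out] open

~$ stack.push x='north'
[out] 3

~$ maze.move dir='north'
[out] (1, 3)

~$ maze.sense dir='north'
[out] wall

~$ maze.sense dir='east'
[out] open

~$ stack.push x='east'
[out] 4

~$ maze.move dir='east'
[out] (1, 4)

~$ maze.sense dir='north'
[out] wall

~$ maze.sense dir='east'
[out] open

~$ stack.push x='east'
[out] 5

~$ maze.move dir='east'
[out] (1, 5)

~$ maze.sense dir='north'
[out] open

~$ stack.push x='north'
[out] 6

~$ maze.move dir='north'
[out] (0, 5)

~$ stack.pop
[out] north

~$ maze.move dir='south'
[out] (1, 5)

~$ maze.sense dir='south'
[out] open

~$ stack.push x='south'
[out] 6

~$ maze.move dir='south'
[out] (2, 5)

~$ maze.sense dir='west'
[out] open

~$ stack.push x='west'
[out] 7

~$ maze.move dir='west'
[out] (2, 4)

~$ maze.sense dir='south'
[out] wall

~$ stack.pop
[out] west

~$ maze.move dir='east'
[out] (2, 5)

~$ maze.sense dir='south'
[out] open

~$ stack.push x='south'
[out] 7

~$ maze.move dir='south'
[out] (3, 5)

~$ maze.sense dir='south'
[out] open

~$ stack.push x='south'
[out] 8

~$ maze.move dir='south'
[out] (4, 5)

~$ maze.sense dir='west'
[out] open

~$ stack.push x='west'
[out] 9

~$ maze.move dir='west'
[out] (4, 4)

~$ maze.sense dir='west'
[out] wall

~$ maze.sense dir='south'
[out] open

~$ stack.push x='south'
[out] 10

~$ maze.move dir='south'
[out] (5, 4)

~$ maze.sense dir='east'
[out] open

~$ stack.push x='east'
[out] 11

~$ maze.move dir='east'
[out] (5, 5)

~$ maze.sense dir='south'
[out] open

~$ stack.push x='south'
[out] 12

~$ maze.move dir='south'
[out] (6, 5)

~$ maze.sense dir='west'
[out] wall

~$ stack.pop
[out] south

~$ maze.move dir='north'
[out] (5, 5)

~$ stack.pop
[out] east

~$ maze.move dir='west'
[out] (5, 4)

~$ maze.sense dir='west'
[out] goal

~$ maze.move dir='west'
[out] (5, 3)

Answer: (5, 3)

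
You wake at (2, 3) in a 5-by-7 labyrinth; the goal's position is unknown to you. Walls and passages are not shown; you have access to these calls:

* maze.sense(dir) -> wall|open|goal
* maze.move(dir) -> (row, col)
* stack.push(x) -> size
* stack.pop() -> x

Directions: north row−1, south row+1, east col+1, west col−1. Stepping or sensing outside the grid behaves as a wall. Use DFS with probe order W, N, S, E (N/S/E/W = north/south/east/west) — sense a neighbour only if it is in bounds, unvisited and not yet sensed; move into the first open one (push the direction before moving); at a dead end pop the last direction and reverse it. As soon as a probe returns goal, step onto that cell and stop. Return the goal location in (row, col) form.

[in] sense dir='west'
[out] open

[in] push x='west'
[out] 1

[in] move dir='west'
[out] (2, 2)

[in] sense dir='west'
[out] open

[in] push x='west'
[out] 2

[in] move dir='west'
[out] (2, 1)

[in] sense dir='west'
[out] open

[in] push x='west'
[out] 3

[in] move dir='west'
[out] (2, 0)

[in] sense dir='north'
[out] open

[in] push x='north'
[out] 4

[in] move dir='north'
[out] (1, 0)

[in] sense dir='north'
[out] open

[in] push x='north'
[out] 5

[in] move dir='north'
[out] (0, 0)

[in] sense dir='east'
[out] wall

[in] pop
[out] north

[in] move dir='south'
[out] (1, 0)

[in] sense dir='east'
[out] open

[in] push x='east'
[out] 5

[in] move dir='east'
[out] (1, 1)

[in] sense dir='east'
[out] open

[in] push x='east'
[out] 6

[in] move dir='east'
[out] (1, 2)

[in] sense dir='north'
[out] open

[in] push x='north'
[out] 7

[in] move dir='north'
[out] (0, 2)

[in] sense dir='east'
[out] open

[in] push x='east'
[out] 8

[in] move dir='east'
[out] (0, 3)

[in] sense dir='south'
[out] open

[in] push x='south'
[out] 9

[in] move dir='south'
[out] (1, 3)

[in] sense dir='east'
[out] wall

[in] pop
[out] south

[in] move dir='north'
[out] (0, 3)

[in] sense dir='east'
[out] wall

[in] pop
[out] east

[in] move dir='west'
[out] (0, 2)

[in] pop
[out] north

[in] move dir='south'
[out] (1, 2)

[in] pop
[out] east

[in] move dir='west'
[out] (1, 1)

[in] pop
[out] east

[in] move dir='west'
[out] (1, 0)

[in] pop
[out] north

[in] move dir='south'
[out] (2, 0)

[in] sense dir='south'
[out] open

[in] push x='south'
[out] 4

[in] move dir='south'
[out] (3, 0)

[in] sense dir='south'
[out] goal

[in] move dir='south'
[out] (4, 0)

Answer: (4, 0)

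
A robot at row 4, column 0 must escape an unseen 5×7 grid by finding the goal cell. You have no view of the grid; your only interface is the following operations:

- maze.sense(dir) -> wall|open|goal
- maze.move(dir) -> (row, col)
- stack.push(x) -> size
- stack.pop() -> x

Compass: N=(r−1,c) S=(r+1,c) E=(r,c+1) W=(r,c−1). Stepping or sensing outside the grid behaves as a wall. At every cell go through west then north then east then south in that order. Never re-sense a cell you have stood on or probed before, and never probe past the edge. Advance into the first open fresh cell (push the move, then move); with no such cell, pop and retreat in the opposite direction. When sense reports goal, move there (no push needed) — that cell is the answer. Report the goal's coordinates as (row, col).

Do: maze.sense[dir=north]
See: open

Do: stack.push[x=north]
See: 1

Do: maze.move[dir=north]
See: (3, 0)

Do: maze.sense[dir=north]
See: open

Do: stack.push[x=north]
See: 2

Do: maze.move[dir=north]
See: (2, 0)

Do: maze.sense[dir=north]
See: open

Do: stack.push[x=north]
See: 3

Do: maze.move[dir=north]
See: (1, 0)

Do: maze.sense[dir=north]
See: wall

Do: maze.sense[dir=east]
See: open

Do: stack.push[x=east]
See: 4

Do: maze.move[dir=east]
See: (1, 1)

Do: maze.sense[dir=north]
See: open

Do: stack.push[x=north]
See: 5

Do: maze.move[dir=north]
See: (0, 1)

Do: maze.sense[dir=east]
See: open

Do: stack.push[x=east]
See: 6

Do: maze.move[dir=east]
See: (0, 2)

Do: maze.sense[dir=east]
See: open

Do: stack.push[x=east]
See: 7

Do: maze.move[dir=east]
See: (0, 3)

Do: maze.sense[dir=east]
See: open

Do: stack.push[x=east]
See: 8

Do: maze.move[dir=east]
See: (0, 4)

Do: maze.sense[dir=east]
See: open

Do: stack.push[x=east]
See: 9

Do: maze.move[dir=east]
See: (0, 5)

Do: maze.sense[dir=east]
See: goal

Do: maze.move[dir=east]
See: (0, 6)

Answer: (0, 6)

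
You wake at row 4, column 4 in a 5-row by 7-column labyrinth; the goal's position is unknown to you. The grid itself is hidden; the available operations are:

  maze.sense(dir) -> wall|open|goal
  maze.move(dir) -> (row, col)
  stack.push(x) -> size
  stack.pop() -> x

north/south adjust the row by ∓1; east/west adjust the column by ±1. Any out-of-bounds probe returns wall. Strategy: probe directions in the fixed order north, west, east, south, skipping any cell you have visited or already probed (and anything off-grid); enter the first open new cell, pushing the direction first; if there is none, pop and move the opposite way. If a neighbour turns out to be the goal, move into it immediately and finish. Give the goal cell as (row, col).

-- maze.sense(dir→north) -> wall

-- maze.sense(dir→west) -> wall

-- maze.sense(dir→east) -> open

-- stack.push(x→east) -> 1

-- maze.move(dir→east) -> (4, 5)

-- maze.sense(dir→north) -> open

-- stack.push(x→north) -> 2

-- maze.move(dir→north) -> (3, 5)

-- maze.sense(dir→north) -> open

-- stack.push(x→north) -> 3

-- maze.move(dir→north) -> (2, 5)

-- maze.sense(dir→north) -> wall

-- maze.sense(dir→west) -> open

-- stack.push(x→west) -> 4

-- maze.move(dir→west) -> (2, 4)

-- maze.sense(dir→north) -> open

-- stack.push(x→north) -> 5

-- maze.move(dir→north) -> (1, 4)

-- maze.sense(dir→north) -> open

-- stack.push(x→north) -> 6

-- maze.move(dir→north) -> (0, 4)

-- maze.sense(dir→west) -> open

-- stack.push(x→west) -> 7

-- maze.move(dir→west) -> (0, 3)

-- maze.sense(dir→west) -> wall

-- maze.sense(dir→south) -> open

-- stack.push(x→south) -> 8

-- maze.move(dir→south) -> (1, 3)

-- maze.sense(dir→west) -> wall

-- maze.sense(dir→south) -> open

-- stack.push(x→south) -> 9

-- maze.move(dir→south) -> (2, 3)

-- maze.sense(dir→west) -> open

-- stack.push(x→west) -> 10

-- maze.move(dir→west) -> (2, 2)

-- maze.sense(dir→west) -> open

-- stack.push(x→west) -> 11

-- maze.move(dir→west) -> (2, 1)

-- maze.sense(dir→north) -> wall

-- maze.sense(dir→west) -> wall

-- maze.sense(dir→south) -> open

-- stack.push(x→south) -> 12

-- maze.move(dir→south) -> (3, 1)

-- maze.sense(dir→west) -> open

-- stack.push(x→west) -> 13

-- maze.move(dir→west) -> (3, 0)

-- maze.sense(dir→south) -> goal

-- maze.move(dir→south) -> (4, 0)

Answer: (4, 0)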